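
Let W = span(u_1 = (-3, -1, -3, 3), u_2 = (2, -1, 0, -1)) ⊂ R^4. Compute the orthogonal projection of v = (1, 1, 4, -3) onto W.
proj_W(v) = (89/52, 103/52, 177/52, -133/52)

Set up U = [u_1 | ... | u_2] ∈ R^(4×2). The projector onto W = col(U) is P = U (U^T U)^(-1) U^T.
Compute U^T U =
  [28, -8]
  [-8, 6],
and U^T v = (-25, 4).
Solve U^T U · c = U^T v for the coefficients: c = (-59/52, -11/13). The projection is proj_W(v) = U c.
Check: (v - proj_W(v)) · u_1 = 0  (should be 0).
Check: (v - proj_W(v)) · u_2 = 0  (should be 0).
Result: proj_W(v) = (89/52, 103/52, 177/52, -133/52).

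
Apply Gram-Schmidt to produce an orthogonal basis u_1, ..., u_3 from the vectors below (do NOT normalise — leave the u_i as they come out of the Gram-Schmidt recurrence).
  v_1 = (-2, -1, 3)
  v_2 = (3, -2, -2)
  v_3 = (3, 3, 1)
Orthogonal basis:
  u_1 = (-2, -1, 3)
  u_2 = (11/7, -19/7, 1/7)
  u_3 = (8/3, 5/3, 7/3)

Apply the Gram-Schmidt recurrence
  u_1 = v_1
  u_i = v_i − Σ_{j<i} ((v_i · u_j) / (u_j · u_j)) · u_j.

Step by step this gives:
  u_1 = (-2, -1, 3)
  u_2 = (11/7, -19/7, 1/7)
  u_3 = (8/3, 5/3, 7/3)

Orthogonality check:
  u_2 · u_1 = 0 (should be 0)
  u_3 · u_1 = 0 (should be 0)
  u_3 · u_2 = 0 (should be 0)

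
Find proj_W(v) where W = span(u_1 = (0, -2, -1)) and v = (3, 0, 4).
proj_W(v) = (0, 8/5, 4/5)

Set up U = [u_1 | ... | u_1] ∈ R^(3×1). The projector onto W = col(U) is P = U (U^T U)^(-1) U^T.
Compute U^T U =
  [5],
and U^T v = (-4).
Solve U^T U · c = U^T v for the coefficients: c = (-4/5). The projection is proj_W(v) = U c.
Check: (v - proj_W(v)) · u_1 = 0  (should be 0).
Result: proj_W(v) = (0, 8/5, 4/5).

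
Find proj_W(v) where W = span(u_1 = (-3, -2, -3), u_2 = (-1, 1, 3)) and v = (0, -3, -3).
proj_W(v) = (-63/178, -141/89, -639/178)

Set up U = [u_1 | ... | u_2] ∈ R^(3×2). The projector onto W = col(U) is P = U (U^T U)^(-1) U^T.
Compute U^T U =
  [22, -8]
  [-8, 11],
and U^T v = (15, -12).
Solve U^T U · c = U^T v for the coefficients: c = (69/178, -72/89). The projection is proj_W(v) = U c.
Check: (v - proj_W(v)) · u_1 = 0  (should be 0).
Check: (v - proj_W(v)) · u_2 = 0  (should be 0).
Result: proj_W(v) = (-63/178, -141/89, -639/178).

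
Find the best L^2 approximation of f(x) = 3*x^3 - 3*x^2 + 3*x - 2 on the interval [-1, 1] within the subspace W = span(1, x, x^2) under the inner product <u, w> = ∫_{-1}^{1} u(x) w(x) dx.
g(x) = -3*x^2 + 24*x/5 - 2

The best approximation g ∈ W is the orthogonal projection of f onto W. Writing g = a_0 + a_1 x + a_2 x^2, the coefficients solve the normal equations G · a = b where
  G_{ij} = <φ_i, φ_j> and b_i = <f, φ_i>, with φ_0 = 1, φ_1 = x, φ_2 = x^2.
G =
  [2, 0, 2/3]
  [0, 2/3, 0]
  [2/3, 0, 2/5],
b = (-6, 16/5, -38/15).
Solving gives a_0 = -2, a_1 = 24/5, a_2 = -3, so
  g(x) = -3*x^2 + 24*x/5 - 2.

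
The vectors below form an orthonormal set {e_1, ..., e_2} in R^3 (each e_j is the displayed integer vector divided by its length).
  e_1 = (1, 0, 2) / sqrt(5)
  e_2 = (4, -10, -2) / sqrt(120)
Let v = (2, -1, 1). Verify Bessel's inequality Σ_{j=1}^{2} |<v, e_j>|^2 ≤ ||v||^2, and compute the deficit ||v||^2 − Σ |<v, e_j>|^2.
Σ |<v, e_j>|^2 = 16/3; ||v||^2 = 6; deficit = 2/3

Write each e_j = u_j / sqrt(<u_j, u_j>) where u_j is the displayed integer vector. Then <v, e_j> = <v, u_j> / sqrt(<u_j, u_j>), so |<v, e_j>|^2 = <v, u_j>^2 / <u_j, u_j>.
Coefficients: <v, e_1> = 4/sqrt(5), <v, e_2> = 16/sqrt(120).
Square and sum: Σ |<v, e_j>|^2 = 16/3.
Compute ||v||^2 = v·v = 6.
Deficit = 6 − 16/3 = 2/3 ≥ 0, confirming Bessel's inequality. (The deficit equals ||v − Σ <v,e_j> e_j||^2, the squared distance from v to span{e_j}.)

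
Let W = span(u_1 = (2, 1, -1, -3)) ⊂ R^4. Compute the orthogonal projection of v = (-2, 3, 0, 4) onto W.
proj_W(v) = (-26/15, -13/15, 13/15, 13/5)

Set up U = [u_1 | ... | u_1] ∈ R^(4×1). The projector onto W = col(U) is P = U (U^T U)^(-1) U^T.
Compute U^T U =
  [15],
and U^T v = (-13).
Solve U^T U · c = U^T v for the coefficients: c = (-13/15). The projection is proj_W(v) = U c.
Check: (v - proj_W(v)) · u_1 = 0  (should be 0).
Result: proj_W(v) = (-26/15, -13/15, 13/15, 13/5).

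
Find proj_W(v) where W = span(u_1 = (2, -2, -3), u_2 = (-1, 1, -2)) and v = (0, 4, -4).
proj_W(v) = (-2, 2, -4)

Set up U = [u_1 | ... | u_2] ∈ R^(3×2). The projector onto W = col(U) is P = U (U^T U)^(-1) U^T.
Compute U^T U =
  [17, 2]
  [2, 6],
and U^T v = (4, 12).
Solve U^T U · c = U^T v for the coefficients: c = (0, 2). The projection is proj_W(v) = U c.
Check: (v - proj_W(v)) · u_1 = 0  (should be 0).
Check: (v - proj_W(v)) · u_2 = 0  (should be 0).
Result: proj_W(v) = (-2, 2, -4).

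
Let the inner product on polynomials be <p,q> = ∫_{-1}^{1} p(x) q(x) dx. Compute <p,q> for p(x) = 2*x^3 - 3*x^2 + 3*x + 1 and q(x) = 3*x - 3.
<p,q> = 42/5

Expand the product: p(x)·q(x) = 6*x^4 - 15*x^3 + 18*x^2 - 6*x - 3.
∫_{-1}^{1} of each monomial x^k gives [2/(k+1) if k even, 0 if k odd]. Integrating term-by-term (or equivalently evaluating the antiderivative F(x) = 6*x^5/5 - 15*x^4/4 + 6*x^3 - 3*x^2 - 3*x at the endpoints):
  F(1) − F(−1) = -51/20 − (-219/20) = 42/5.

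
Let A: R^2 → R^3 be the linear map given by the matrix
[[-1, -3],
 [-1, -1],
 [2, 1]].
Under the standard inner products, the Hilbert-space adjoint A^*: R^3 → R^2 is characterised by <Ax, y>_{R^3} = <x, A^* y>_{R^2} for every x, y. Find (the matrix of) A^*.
A^* = A^T =
[[-1, -1, 2],
 [-3, -1, 1]]

For real matrices with standard dot products, the defining identity <Ax, y> = <x, A^* y> gives (Ax)^T y = x^T (A^*) y, i.e. x^T A^T y = x^T (A^*) y. Since this holds for all x, y, we must have A^* = A^T. Therefore
A^* =
[[-1, -1, 2],
 [-3, -1, 1]].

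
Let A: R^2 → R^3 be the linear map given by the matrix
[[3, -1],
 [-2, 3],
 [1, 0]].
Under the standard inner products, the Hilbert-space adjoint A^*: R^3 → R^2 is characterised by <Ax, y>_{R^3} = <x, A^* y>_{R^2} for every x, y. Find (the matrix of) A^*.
A^* = A^T =
[[3, -2, 1],
 [-1, 3, 0]]

For real matrices with standard dot products, the defining identity <Ax, y> = <x, A^* y> gives (Ax)^T y = x^T (A^*) y, i.e. x^T A^T y = x^T (A^*) y. Since this holds for all x, y, we must have A^* = A^T. Therefore
A^* =
[[3, -2, 1],
 [-1, 3, 0]].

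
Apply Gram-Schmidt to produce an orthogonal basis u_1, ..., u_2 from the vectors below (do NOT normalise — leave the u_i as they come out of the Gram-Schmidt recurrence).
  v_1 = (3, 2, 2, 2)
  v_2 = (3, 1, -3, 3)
Orthogonal basis:
  u_1 = (3, 2, 2, 2)
  u_2 = (10/7, -1/21, -85/21, 41/21)

Apply the Gram-Schmidt recurrence
  u_1 = v_1
  u_i = v_i − Σ_{j<i} ((v_i · u_j) / (u_j · u_j)) · u_j.

Step by step this gives:
  u_1 = (3, 2, 2, 2)
  u_2 = (10/7, -1/21, -85/21, 41/21)

Orthogonality check:
  u_2 · u_1 = 0 (should be 0)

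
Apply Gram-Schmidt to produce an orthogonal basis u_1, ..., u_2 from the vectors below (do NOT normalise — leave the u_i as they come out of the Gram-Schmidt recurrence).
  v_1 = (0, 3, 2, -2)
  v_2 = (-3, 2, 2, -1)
Orthogonal basis:
  u_1 = (0, 3, 2, -2)
  u_2 = (-3, -2/17, 10/17, 7/17)

Apply the Gram-Schmidt recurrence
  u_1 = v_1
  u_i = v_i − Σ_{j<i} ((v_i · u_j) / (u_j · u_j)) · u_j.

Step by step this gives:
  u_1 = (0, 3, 2, -2)
  u_2 = (-3, -2/17, 10/17, 7/17)

Orthogonality check:
  u_2 · u_1 = 0 (should be 0)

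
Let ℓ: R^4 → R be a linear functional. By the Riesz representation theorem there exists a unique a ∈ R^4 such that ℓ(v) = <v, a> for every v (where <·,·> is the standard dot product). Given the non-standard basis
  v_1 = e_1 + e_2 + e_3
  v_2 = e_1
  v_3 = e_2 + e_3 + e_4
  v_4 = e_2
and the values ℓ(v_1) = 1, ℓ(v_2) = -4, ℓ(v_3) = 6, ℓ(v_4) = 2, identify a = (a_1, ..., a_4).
a = (-4, 2, 3, 1)

Write a = (a_1, ..., a_4) in the standard basis. For each basis vector v_i, ℓ(v_i) = <v_i, a> is a linear equation in the a_j's. Collect the n equations into a matrix system V a = ℓ, where row i of V is v_i (expressed in the standard basis). Since V is invertible (lower-triangular with 1s on the diagonal, up to permutation), solve by back-substitution:
  V =
[[1, 1, 1, 0],
 [1, 0, 0, 0],
 [0, 1, 1, 1],
 [0, 1, 0, 0]]
  V a = (1, -4, 6, 2)
Solving gives a = (-4, 2, 3, 1).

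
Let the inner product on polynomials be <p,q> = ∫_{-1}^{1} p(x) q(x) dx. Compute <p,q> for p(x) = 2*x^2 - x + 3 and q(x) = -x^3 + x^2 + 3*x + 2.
<p,q> = 238/15

Expand the product: p(x)·q(x) = -2*x^5 + 3*x^4 + 2*x^3 + 4*x^2 + 7*x + 6.
∫_{-1}^{1} of each monomial x^k gives [2/(k+1) if k even, 0 if k odd]. Integrating term-by-term (or equivalently evaluating the antiderivative F(x) = -x^6/3 + 3*x^5/5 + x^4/2 + 4*x^3/3 + 7*x^2/2 + 6*x at the endpoints):
  F(1) − F(−1) = 58/5 − (-64/15) = 238/15.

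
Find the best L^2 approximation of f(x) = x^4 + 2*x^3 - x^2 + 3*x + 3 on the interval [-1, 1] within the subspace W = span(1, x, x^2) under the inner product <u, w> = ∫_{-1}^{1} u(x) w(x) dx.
g(x) = -x^2/7 + 21*x/5 + 102/35

The best approximation g ∈ W is the orthogonal projection of f onto W. Writing g = a_0 + a_1 x + a_2 x^2, the coefficients solve the normal equations G · a = b where
  G_{ij} = <φ_i, φ_j> and b_i = <f, φ_i>, with φ_0 = 1, φ_1 = x, φ_2 = x^2.
G =
  [2, 0, 2/3]
  [0, 2/3, 0]
  [2/3, 0, 2/5],
b = (86/15, 14/5, 66/35).
Solving gives a_0 = 102/35, a_1 = 21/5, a_2 = -1/7, so
  g(x) = -x^2/7 + 21*x/5 + 102/35.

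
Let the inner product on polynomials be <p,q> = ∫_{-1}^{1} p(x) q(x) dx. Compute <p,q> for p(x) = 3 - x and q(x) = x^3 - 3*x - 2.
<p,q> = -52/5

Expand the product: p(x)·q(x) = -x^4 + 3*x^3 + 3*x^2 - 7*x - 6.
∫_{-1}^{1} of each monomial x^k gives [2/(k+1) if k even, 0 if k odd]. Integrating term-by-term (or equivalently evaluating the antiderivative F(x) = -x^5/5 + 3*x^4/4 + x^3 - 7*x^2/2 - 6*x at the endpoints):
  F(1) − F(−1) = -159/20 − (49/20) = -52/5.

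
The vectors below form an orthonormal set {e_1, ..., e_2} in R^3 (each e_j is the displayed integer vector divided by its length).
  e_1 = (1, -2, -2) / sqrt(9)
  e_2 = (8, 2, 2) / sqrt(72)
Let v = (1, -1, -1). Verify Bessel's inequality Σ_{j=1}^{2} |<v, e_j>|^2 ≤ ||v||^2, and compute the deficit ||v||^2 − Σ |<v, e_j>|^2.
Σ |<v, e_j>|^2 = 3; ||v||^2 = 3; deficit = 0

Write each e_j = u_j / sqrt(<u_j, u_j>) where u_j is the displayed integer vector. Then <v, e_j> = <v, u_j> / sqrt(<u_j, u_j>), so |<v, e_j>|^2 = <v, u_j>^2 / <u_j, u_j>.
Coefficients: <v, e_1> = 5/sqrt(9), <v, e_2> = 4/sqrt(72).
Square and sum: Σ |<v, e_j>|^2 = 3.
Compute ||v||^2 = v·v = 3.
Deficit = 3 − 3 = 0 ≥ 0, confirming Bessel's inequality. (The deficit equals ||v − Σ <v,e_j> e_j||^2, the squared distance from v to span{e_j}.)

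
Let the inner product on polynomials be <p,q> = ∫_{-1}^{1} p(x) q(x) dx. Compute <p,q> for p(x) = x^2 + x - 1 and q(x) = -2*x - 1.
<p,q> = 0

Expand the product: p(x)·q(x) = -2*x^3 - 3*x^2 + x + 1.
∫_{-1}^{1} of each monomial x^k gives [2/(k+1) if k even, 0 if k odd]. Integrating term-by-term (or equivalently evaluating the antiderivative F(x) = -x^4/2 - x^3 + x^2/2 + x at the endpoints):
  F(1) − F(−1) = 0 − (0) = 0.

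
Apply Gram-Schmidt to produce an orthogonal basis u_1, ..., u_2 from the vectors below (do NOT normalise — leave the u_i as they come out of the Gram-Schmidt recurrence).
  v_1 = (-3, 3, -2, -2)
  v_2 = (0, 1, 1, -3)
Orthogonal basis:
  u_1 = (-3, 3, -2, -2)
  u_2 = (21/26, 5/26, 20/13, -32/13)

Apply the Gram-Schmidt recurrence
  u_1 = v_1
  u_i = v_i − Σ_{j<i} ((v_i · u_j) / (u_j · u_j)) · u_j.

Step by step this gives:
  u_1 = (-3, 3, -2, -2)
  u_2 = (21/26, 5/26, 20/13, -32/13)

Orthogonality check:
  u_2 · u_1 = 0 (should be 0)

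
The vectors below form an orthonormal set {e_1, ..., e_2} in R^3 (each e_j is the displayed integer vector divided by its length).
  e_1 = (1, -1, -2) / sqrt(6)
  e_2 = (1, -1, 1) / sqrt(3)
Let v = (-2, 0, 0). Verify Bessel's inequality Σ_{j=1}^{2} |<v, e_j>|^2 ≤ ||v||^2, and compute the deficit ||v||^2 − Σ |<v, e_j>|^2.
Σ |<v, e_j>|^2 = 2; ||v||^2 = 4; deficit = 2

Write each e_j = u_j / sqrt(<u_j, u_j>) where u_j is the displayed integer vector. Then <v, e_j> = <v, u_j> / sqrt(<u_j, u_j>), so |<v, e_j>|^2 = <v, u_j>^2 / <u_j, u_j>.
Coefficients: <v, e_1> = -2/sqrt(6), <v, e_2> = -2/sqrt(3).
Square and sum: Σ |<v, e_j>|^2 = 2.
Compute ||v||^2 = v·v = 4.
Deficit = 4 − 2 = 2 ≥ 0, confirming Bessel's inequality. (The deficit equals ||v − Σ <v,e_j> e_j||^2, the squared distance from v to span{e_j}.)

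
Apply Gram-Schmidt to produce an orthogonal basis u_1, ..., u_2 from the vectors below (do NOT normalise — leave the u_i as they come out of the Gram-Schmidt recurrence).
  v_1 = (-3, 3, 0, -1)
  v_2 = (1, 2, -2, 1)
Orthogonal basis:
  u_1 = (-3, 3, 0, -1)
  u_2 = (25/19, 32/19, -2, 21/19)

Apply the Gram-Schmidt recurrence
  u_1 = v_1
  u_i = v_i − Σ_{j<i} ((v_i · u_j) / (u_j · u_j)) · u_j.

Step by step this gives:
  u_1 = (-3, 3, 0, -1)
  u_2 = (25/19, 32/19, -2, 21/19)

Orthogonality check:
  u_2 · u_1 = 0 (should be 0)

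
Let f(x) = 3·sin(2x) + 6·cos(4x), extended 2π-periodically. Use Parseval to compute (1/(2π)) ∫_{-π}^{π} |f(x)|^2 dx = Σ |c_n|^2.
Σ |c_n|^2 = 45/2

Expand |f|^2 and use orthogonality of {sin(nx), cos(mx)} on [-π, π]:
  ∫_{-π}^{π} sin(nx)^2 dx = π, ∫ cos(mx)^2 dx = π, and cross terms integrate to 0.
So ∫_{-π}^{π} f(x)^2 dx = 3^2 · π + 6^2 · π = (9 + 36)π.
Divide by 2π: (9 + 36)/2 = 45/2.
By Parseval, this equals Σ |c_n|^2.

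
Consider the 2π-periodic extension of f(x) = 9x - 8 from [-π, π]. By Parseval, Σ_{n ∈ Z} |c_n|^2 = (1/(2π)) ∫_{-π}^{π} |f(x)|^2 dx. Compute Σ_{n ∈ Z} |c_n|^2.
Σ |c_n|^2 = 27π^2 + 64

Expand and integrate term by term over [-π, π]:
  ∫ (9x)^2 dx = 81·(2π^3/3); ∫ 2·9·(-8)·x dx = 0 (odd integrand); ∫ (-8)^2 dx = 64·2π.
So (1/(2π)) ∫_{-π}^{π} (9x - 8)^2 dx = 81π^2/3 + 64 = 27π^2 + 64.
Parseval ⇒ Σ |c_n|^2 = 27π^2 + 64.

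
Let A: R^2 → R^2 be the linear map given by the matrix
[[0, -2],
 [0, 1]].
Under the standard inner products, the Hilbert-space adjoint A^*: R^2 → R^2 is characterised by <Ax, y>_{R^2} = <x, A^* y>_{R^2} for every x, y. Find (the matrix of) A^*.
A^* = A^T =
[[0, 0],
 [-2, 1]]

For real matrices with standard dot products, the defining identity <Ax, y> = <x, A^* y> gives (Ax)^T y = x^T (A^*) y, i.e. x^T A^T y = x^T (A^*) y. Since this holds for all x, y, we must have A^* = A^T. Therefore
A^* =
[[0, 0],
 [-2, 1]].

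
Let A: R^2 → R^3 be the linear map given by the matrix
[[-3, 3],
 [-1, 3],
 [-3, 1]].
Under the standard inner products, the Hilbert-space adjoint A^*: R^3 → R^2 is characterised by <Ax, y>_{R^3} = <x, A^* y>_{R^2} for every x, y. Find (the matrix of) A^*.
A^* = A^T =
[[-3, -1, -3],
 [3, 3, 1]]

For real matrices with standard dot products, the defining identity <Ax, y> = <x, A^* y> gives (Ax)^T y = x^T (A^*) y, i.e. x^T A^T y = x^T (A^*) y. Since this holds for all x, y, we must have A^* = A^T. Therefore
A^* =
[[-3, -1, -3],
 [3, 3, 1]].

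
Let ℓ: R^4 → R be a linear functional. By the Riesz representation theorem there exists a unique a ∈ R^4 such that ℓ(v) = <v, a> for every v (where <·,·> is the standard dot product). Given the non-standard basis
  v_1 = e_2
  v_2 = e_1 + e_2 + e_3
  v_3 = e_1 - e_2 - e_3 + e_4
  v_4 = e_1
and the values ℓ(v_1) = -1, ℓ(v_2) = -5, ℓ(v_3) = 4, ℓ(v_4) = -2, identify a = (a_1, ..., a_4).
a = (-2, -1, -2, 3)

Write a = (a_1, ..., a_4) in the standard basis. For each basis vector v_i, ℓ(v_i) = <v_i, a> is a linear equation in the a_j's. Collect the n equations into a matrix system V a = ℓ, where row i of V is v_i (expressed in the standard basis). Since V is invertible (lower-triangular with 1s on the diagonal, up to permutation), solve by back-substitution:
  V =
[[0, 1, 0, 0],
 [1, 1, 1, 0],
 [1, -1, -1, 1],
 [1, 0, 0, 0]]
  V a = (-1, -5, 4, -2)
Solving gives a = (-2, -1, -2, 3).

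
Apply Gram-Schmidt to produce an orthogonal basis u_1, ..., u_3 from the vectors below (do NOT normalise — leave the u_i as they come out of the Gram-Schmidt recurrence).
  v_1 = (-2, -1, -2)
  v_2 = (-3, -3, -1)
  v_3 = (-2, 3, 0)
Orthogonal basis:
  u_1 = (-2, -1, -2)
  u_2 = (-5/9, -16/9, 13/9)
  u_3 = (-11/5, 44/25, 33/25)

Apply the Gram-Schmidt recurrence
  u_1 = v_1
  u_i = v_i − Σ_{j<i} ((v_i · u_j) / (u_j · u_j)) · u_j.

Step by step this gives:
  u_1 = (-2, -1, -2)
  u_2 = (-5/9, -16/9, 13/9)
  u_3 = (-11/5, 44/25, 33/25)

Orthogonality check:
  u_2 · u_1 = 0 (should be 0)
  u_3 · u_1 = 0 (should be 0)
  u_3 · u_2 = 0 (should be 0)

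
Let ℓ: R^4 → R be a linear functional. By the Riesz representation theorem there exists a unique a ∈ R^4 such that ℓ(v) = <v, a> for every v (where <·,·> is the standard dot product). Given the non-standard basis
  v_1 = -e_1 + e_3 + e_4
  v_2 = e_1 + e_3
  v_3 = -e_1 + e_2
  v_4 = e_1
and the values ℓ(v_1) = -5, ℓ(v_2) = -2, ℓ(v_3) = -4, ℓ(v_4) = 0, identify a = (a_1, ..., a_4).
a = (0, -4, -2, -3)

Write a = (a_1, ..., a_4) in the standard basis. For each basis vector v_i, ℓ(v_i) = <v_i, a> is a linear equation in the a_j's. Collect the n equations into a matrix system V a = ℓ, where row i of V is v_i (expressed in the standard basis). Since V is invertible (lower-triangular with 1s on the diagonal, up to permutation), solve by back-substitution:
  V =
[[-1, 0, 1, 1],
 [1, 0, 1, 0],
 [-1, 1, 0, 0],
 [1, 0, 0, 0]]
  V a = (-5, -2, -4, 0)
Solving gives a = (0, -4, -2, -3).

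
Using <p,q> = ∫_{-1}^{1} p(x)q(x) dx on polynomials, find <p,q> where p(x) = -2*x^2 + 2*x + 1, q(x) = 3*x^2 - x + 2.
<p,q> = -2/5

Expand the product: p(x)·q(x) = -6*x^4 + 8*x^3 - 3*x^2 + 3*x + 2.
∫_{-1}^{1} of each monomial x^k gives [2/(k+1) if k even, 0 if k odd]. Integrating term-by-term (or equivalently evaluating the antiderivative F(x) = -6*x^5/5 + 2*x^4 - x^3 + 3*x^2/2 + 2*x at the endpoints):
  F(1) − F(−1) = 33/10 − (37/10) = -2/5.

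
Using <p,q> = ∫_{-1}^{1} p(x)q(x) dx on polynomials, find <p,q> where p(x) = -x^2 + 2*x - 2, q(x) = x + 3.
<p,q> = -38/3

Expand the product: p(x)·q(x) = -x^3 - x^2 + 4*x - 6.
∫_{-1}^{1} of each monomial x^k gives [2/(k+1) if k even, 0 if k odd]. Integrating term-by-term (or equivalently evaluating the antiderivative F(x) = -x^4/4 - x^3/3 + 2*x^2 - 6*x at the endpoints):
  F(1) − F(−1) = -55/12 − (97/12) = -38/3.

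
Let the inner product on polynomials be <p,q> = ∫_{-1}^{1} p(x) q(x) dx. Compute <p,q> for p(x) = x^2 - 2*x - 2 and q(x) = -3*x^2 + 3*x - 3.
<p,q> = 44/5

Expand the product: p(x)·q(x) = -3*x^4 + 9*x^3 - 3*x^2 + 6.
∫_{-1}^{1} of each monomial x^k gives [2/(k+1) if k even, 0 if k odd]. Integrating term-by-term (or equivalently evaluating the antiderivative F(x) = -3*x^5/5 + 9*x^4/4 - x^3 + 6*x at the endpoints):
  F(1) − F(−1) = 133/20 − (-43/20) = 44/5.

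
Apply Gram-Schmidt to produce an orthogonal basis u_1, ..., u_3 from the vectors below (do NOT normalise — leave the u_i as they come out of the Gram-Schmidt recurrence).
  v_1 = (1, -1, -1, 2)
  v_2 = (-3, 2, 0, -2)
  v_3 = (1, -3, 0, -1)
Orthogonal basis:
  u_1 = (1, -1, -1, 2)
  u_2 = (-12/7, 5/7, -9/7, 4/7)
  u_3 = (-13/19, -81/38, -29/38, -21/19)

Apply the Gram-Schmidt recurrence
  u_1 = v_1
  u_i = v_i − Σ_{j<i} ((v_i · u_j) / (u_j · u_j)) · u_j.

Step by step this gives:
  u_1 = (1, -1, -1, 2)
  u_2 = (-12/7, 5/7, -9/7, 4/7)
  u_3 = (-13/19, -81/38, -29/38, -21/19)

Orthogonality check:
  u_2 · u_1 = 0 (should be 0)
  u_3 · u_1 = 0 (should be 0)
  u_3 · u_2 = 0 (should be 0)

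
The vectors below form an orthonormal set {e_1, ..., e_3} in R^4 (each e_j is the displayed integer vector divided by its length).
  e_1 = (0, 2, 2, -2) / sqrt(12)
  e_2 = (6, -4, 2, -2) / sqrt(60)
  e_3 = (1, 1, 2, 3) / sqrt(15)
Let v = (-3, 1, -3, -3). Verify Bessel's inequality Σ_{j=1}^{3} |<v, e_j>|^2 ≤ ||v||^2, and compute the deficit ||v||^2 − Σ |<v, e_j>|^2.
Σ |<v, e_j>|^2 = 83/3; ||v||^2 = 28; deficit = 1/3

Write each e_j = u_j / sqrt(<u_j, u_j>) where u_j is the displayed integer vector. Then <v, e_j> = <v, u_j> / sqrt(<u_j, u_j>), so |<v, e_j>|^2 = <v, u_j>^2 / <u_j, u_j>.
Coefficients: <v, e_1> = 2/sqrt(12), <v, e_2> = -22/sqrt(60), <v, e_3> = -17/sqrt(15).
Square and sum: Σ |<v, e_j>|^2 = 83/3.
Compute ||v||^2 = v·v = 28.
Deficit = 28 − 83/3 = 1/3 ≥ 0, confirming Bessel's inequality. (The deficit equals ||v − Σ <v,e_j> e_j||^2, the squared distance from v to span{e_j}.)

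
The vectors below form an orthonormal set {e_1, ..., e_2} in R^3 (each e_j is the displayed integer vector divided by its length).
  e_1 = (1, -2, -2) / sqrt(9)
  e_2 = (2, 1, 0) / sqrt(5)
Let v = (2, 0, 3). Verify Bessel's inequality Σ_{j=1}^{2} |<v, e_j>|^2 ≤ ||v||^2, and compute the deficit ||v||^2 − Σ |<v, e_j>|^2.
Σ |<v, e_j>|^2 = 224/45; ||v||^2 = 13; deficit = 361/45

Write each e_j = u_j / sqrt(<u_j, u_j>) where u_j is the displayed integer vector. Then <v, e_j> = <v, u_j> / sqrt(<u_j, u_j>), so |<v, e_j>|^2 = <v, u_j>^2 / <u_j, u_j>.
Coefficients: <v, e_1> = -4/sqrt(9), <v, e_2> = 4/sqrt(5).
Square and sum: Σ |<v, e_j>|^2 = 224/45.
Compute ||v||^2 = v·v = 13.
Deficit = 13 − 224/45 = 361/45 ≥ 0, confirming Bessel's inequality. (The deficit equals ||v − Σ <v,e_j> e_j||^2, the squared distance from v to span{e_j}.)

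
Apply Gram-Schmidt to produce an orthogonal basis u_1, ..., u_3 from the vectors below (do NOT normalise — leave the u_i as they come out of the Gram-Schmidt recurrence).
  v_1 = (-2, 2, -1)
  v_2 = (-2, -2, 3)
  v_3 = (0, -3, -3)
Orthogonal basis:
  u_1 = (-2, 2, -1)
  u_2 = (-8/3, -4/3, 8/3)
  u_3 = (-4/3, -8/3, -8/3)

Apply the Gram-Schmidt recurrence
  u_1 = v_1
  u_i = v_i − Σ_{j<i} ((v_i · u_j) / (u_j · u_j)) · u_j.

Step by step this gives:
  u_1 = (-2, 2, -1)
  u_2 = (-8/3, -4/3, 8/3)
  u_3 = (-4/3, -8/3, -8/3)

Orthogonality check:
  u_2 · u_1 = 0 (should be 0)
  u_3 · u_1 = 0 (should be 0)
  u_3 · u_2 = 0 (should be 0)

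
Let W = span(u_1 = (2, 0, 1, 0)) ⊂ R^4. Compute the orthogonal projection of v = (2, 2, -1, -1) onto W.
proj_W(v) = (6/5, 0, 3/5, 0)

Set up U = [u_1 | ... | u_1] ∈ R^(4×1). The projector onto W = col(U) is P = U (U^T U)^(-1) U^T.
Compute U^T U =
  [5],
and U^T v = (3).
Solve U^T U · c = U^T v for the coefficients: c = (3/5). The projection is proj_W(v) = U c.
Check: (v - proj_W(v)) · u_1 = 0  (should be 0).
Result: proj_W(v) = (6/5, 0, 3/5, 0).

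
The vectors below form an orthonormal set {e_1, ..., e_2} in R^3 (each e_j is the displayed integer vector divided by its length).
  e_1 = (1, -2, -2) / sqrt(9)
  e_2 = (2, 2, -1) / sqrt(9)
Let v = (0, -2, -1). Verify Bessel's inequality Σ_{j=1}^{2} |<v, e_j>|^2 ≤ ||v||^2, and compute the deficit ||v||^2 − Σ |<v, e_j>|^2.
Σ |<v, e_j>|^2 = 5; ||v||^2 = 5; deficit = 0

Write each e_j = u_j / sqrt(<u_j, u_j>) where u_j is the displayed integer vector. Then <v, e_j> = <v, u_j> / sqrt(<u_j, u_j>), so |<v, e_j>|^2 = <v, u_j>^2 / <u_j, u_j>.
Coefficients: <v, e_1> = 6/sqrt(9), <v, e_2> = -3/sqrt(9).
Square and sum: Σ |<v, e_j>|^2 = 5.
Compute ||v||^2 = v·v = 5.
Deficit = 5 − 5 = 0 ≥ 0, confirming Bessel's inequality. (The deficit equals ||v − Σ <v,e_j> e_j||^2, the squared distance from v to span{e_j}.)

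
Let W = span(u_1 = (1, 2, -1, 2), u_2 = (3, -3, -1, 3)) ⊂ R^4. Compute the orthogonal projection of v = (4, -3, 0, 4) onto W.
proj_W(v) = (159/44, -141/44, -57/44, 15/4)

Set up U = [u_1 | ... | u_2] ∈ R^(4×2). The projector onto W = col(U) is P = U (U^T U)^(-1) U^T.
Compute U^T U =
  [10, 4]
  [4, 28],
and U^T v = (6, 33).
Solve U^T U · c = U^T v for the coefficients: c = (3/22, 51/44). The projection is proj_W(v) = U c.
Check: (v - proj_W(v)) · u_1 = 0  (should be 0).
Check: (v - proj_W(v)) · u_2 = 0  (should be 0).
Result: proj_W(v) = (159/44, -141/44, -57/44, 15/4).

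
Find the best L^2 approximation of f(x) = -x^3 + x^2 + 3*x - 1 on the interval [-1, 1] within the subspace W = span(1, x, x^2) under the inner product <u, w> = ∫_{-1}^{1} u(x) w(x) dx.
g(x) = x^2 + 12*x/5 - 1

The best approximation g ∈ W is the orthogonal projection of f onto W. Writing g = a_0 + a_1 x + a_2 x^2, the coefficients solve the normal equations G · a = b where
  G_{ij} = <φ_i, φ_j> and b_i = <f, φ_i>, with φ_0 = 1, φ_1 = x, φ_2 = x^2.
G =
  [2, 0, 2/3]
  [0, 2/3, 0]
  [2/3, 0, 2/5],
b = (-4/3, 8/5, -4/15).
Solving gives a_0 = -1, a_1 = 12/5, a_2 = 1, so
  g(x) = x^2 + 12*x/5 - 1.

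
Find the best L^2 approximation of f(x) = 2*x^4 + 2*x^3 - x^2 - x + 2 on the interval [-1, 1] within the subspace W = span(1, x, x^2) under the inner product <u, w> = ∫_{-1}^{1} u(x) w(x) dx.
g(x) = 5*x^2/7 + x/5 + 64/35

The best approximation g ∈ W is the orthogonal projection of f onto W. Writing g = a_0 + a_1 x + a_2 x^2, the coefficients solve the normal equations G · a = b where
  G_{ij} = <φ_i, φ_j> and b_i = <f, φ_i>, with φ_0 = 1, φ_1 = x, φ_2 = x^2.
G =
  [2, 0, 2/3]
  [0, 2/3, 0]
  [2/3, 0, 2/5],
b = (62/15, 2/15, 158/105).
Solving gives a_0 = 64/35, a_1 = 1/5, a_2 = 5/7, so
  g(x) = 5*x^2/7 + x/5 + 64/35.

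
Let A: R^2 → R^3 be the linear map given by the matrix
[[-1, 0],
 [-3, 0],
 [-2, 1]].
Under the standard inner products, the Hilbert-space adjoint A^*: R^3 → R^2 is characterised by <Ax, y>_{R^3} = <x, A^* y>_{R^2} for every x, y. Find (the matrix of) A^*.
A^* = A^T =
[[-1, -3, -2],
 [0, 0, 1]]

For real matrices with standard dot products, the defining identity <Ax, y> = <x, A^* y> gives (Ax)^T y = x^T (A^*) y, i.e. x^T A^T y = x^T (A^*) y. Since this holds for all x, y, we must have A^* = A^T. Therefore
A^* =
[[-1, -3, -2],
 [0, 0, 1]].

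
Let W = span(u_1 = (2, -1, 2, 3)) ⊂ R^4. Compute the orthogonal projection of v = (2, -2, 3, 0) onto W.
proj_W(v) = (4/3, -2/3, 4/3, 2)

Set up U = [u_1 | ... | u_1] ∈ R^(4×1). The projector onto W = col(U) is P = U (U^T U)^(-1) U^T.
Compute U^T U =
  [18],
and U^T v = (12).
Solve U^T U · c = U^T v for the coefficients: c = (2/3). The projection is proj_W(v) = U c.
Check: (v - proj_W(v)) · u_1 = 0  (should be 0).
Result: proj_W(v) = (4/3, -2/3, 4/3, 2).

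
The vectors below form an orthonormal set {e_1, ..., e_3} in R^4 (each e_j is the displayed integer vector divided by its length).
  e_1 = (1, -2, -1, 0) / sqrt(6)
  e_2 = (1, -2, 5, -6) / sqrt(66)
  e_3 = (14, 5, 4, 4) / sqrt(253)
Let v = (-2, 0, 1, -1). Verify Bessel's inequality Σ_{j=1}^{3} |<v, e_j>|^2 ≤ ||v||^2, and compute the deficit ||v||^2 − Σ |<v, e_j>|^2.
Σ |<v, e_j>|^2 = 134/23; ||v||^2 = 6; deficit = 4/23

Write each e_j = u_j / sqrt(<u_j, u_j>) where u_j is the displayed integer vector. Then <v, e_j> = <v, u_j> / sqrt(<u_j, u_j>), so |<v, e_j>|^2 = <v, u_j>^2 / <u_j, u_j>.
Coefficients: <v, e_1> = -3/sqrt(6), <v, e_2> = 9/sqrt(66), <v, e_3> = -28/sqrt(253).
Square and sum: Σ |<v, e_j>|^2 = 134/23.
Compute ||v||^2 = v·v = 6.
Deficit = 6 − 134/23 = 4/23 ≥ 0, confirming Bessel's inequality. (The deficit equals ||v − Σ <v,e_j> e_j||^2, the squared distance from v to span{e_j}.)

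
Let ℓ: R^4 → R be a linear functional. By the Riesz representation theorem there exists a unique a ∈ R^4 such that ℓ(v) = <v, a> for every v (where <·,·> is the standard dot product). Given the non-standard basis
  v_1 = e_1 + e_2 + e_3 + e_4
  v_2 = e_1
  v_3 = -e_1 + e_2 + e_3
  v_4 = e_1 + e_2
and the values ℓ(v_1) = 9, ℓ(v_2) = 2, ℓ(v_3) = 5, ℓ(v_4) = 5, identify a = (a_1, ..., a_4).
a = (2, 3, 4, 0)

Write a = (a_1, ..., a_4) in the standard basis. For each basis vector v_i, ℓ(v_i) = <v_i, a> is a linear equation in the a_j's. Collect the n equations into a matrix system V a = ℓ, where row i of V is v_i (expressed in the standard basis). Since V is invertible (lower-triangular with 1s on the diagonal, up to permutation), solve by back-substitution:
  V =
[[1, 1, 1, 1],
 [1, 0, 0, 0],
 [-1, 1, 1, 0],
 [1, 1, 0, 0]]
  V a = (9, 2, 5, 5)
Solving gives a = (2, 3, 4, 0).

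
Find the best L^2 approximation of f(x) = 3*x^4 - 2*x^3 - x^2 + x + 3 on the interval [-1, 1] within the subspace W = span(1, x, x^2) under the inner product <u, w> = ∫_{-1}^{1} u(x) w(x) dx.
g(x) = 11*x^2/7 - x/5 + 96/35

The best approximation g ∈ W is the orthogonal projection of f onto W. Writing g = a_0 + a_1 x + a_2 x^2, the coefficients solve the normal equations G · a = b where
  G_{ij} = <φ_i, φ_j> and b_i = <f, φ_i>, with φ_0 = 1, φ_1 = x, φ_2 = x^2.
G =
  [2, 0, 2/3]
  [0, 2/3, 0]
  [2/3, 0, 2/5],
b = (98/15, -2/15, 86/35).
Solving gives a_0 = 96/35, a_1 = -1/5, a_2 = 11/7, so
  g(x) = 11*x^2/7 - x/5 + 96/35.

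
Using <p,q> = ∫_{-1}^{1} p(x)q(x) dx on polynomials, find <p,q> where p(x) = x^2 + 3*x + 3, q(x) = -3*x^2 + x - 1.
<p,q> = -178/15

Expand the product: p(x)·q(x) = -3*x^4 - 8*x^3 - 7*x^2 - 3.
∫_{-1}^{1} of each monomial x^k gives [2/(k+1) if k even, 0 if k odd]. Integrating term-by-term (or equivalently evaluating the antiderivative F(x) = -3*x^5/5 - 2*x^4 - 7*x^3/3 - 3*x at the endpoints):
  F(1) − F(−1) = -119/15 − (59/15) = -178/15.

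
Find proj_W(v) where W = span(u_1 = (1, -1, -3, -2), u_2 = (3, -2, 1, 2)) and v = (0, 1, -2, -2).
proj_W(v) = (-80/133, 29/133, -270/133, -248/133)

Set up U = [u_1 | ... | u_2] ∈ R^(4×2). The projector onto W = col(U) is P = U (U^T U)^(-1) U^T.
Compute U^T U =
  [15, -2]
  [-2, 18],
and U^T v = (9, -8).
Solve U^T U · c = U^T v for the coefficients: c = (73/133, -51/133). The projection is proj_W(v) = U c.
Check: (v - proj_W(v)) · u_1 = 0  (should be 0).
Check: (v - proj_W(v)) · u_2 = 0  (should be 0).
Result: proj_W(v) = (-80/133, 29/133, -270/133, -248/133).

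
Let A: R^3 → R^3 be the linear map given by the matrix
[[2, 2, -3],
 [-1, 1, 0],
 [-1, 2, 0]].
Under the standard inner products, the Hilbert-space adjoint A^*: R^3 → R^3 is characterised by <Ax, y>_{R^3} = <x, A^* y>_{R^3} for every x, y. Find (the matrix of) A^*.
A^* = A^T =
[[2, -1, -1],
 [2, 1, 2],
 [-3, 0, 0]]

For real matrices with standard dot products, the defining identity <Ax, y> = <x, A^* y> gives (Ax)^T y = x^T (A^*) y, i.e. x^T A^T y = x^T (A^*) y. Since this holds for all x, y, we must have A^* = A^T. Therefore
A^* =
[[2, -1, -1],
 [2, 1, 2],
 [-3, 0, 0]].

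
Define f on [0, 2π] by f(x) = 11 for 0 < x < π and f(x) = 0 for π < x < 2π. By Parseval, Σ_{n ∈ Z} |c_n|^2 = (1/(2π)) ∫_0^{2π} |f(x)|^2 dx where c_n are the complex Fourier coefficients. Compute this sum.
Σ |c_n|^2 = 121/2

Parseval equates the L^2 energy of f (normalised by 1/(2π)) with the ℓ^2 sum of its Fourier coefficients: (1/(2π)) ∫_0^{2π} |f|^2 = Σ |c_n|^2.
Compute the left side: (1/(2π)) [∫_0^π 11^2 dx + ∫_π^{2π} 0^2 dx] = (1/(2π)) · (121π + 0π) = (121 + 0)/2 = 121/2.
So Σ_{n ∈ Z} |c_n|^2 = 121/2.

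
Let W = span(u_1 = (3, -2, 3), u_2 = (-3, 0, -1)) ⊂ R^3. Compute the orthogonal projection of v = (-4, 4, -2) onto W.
proj_W(v) = (-66/19, 46/19, -68/19)

Set up U = [u_1 | ... | u_2] ∈ R^(3×2). The projector onto W = col(U) is P = U (U^T U)^(-1) U^T.
Compute U^T U =
  [22, -12]
  [-12, 10],
and U^T v = (-26, 14).
Solve U^T U · c = U^T v for the coefficients: c = (-23/19, -1/19). The projection is proj_W(v) = U c.
Check: (v - proj_W(v)) · u_1 = 0  (should be 0).
Check: (v - proj_W(v)) · u_2 = 0  (should be 0).
Result: proj_W(v) = (-66/19, 46/19, -68/19).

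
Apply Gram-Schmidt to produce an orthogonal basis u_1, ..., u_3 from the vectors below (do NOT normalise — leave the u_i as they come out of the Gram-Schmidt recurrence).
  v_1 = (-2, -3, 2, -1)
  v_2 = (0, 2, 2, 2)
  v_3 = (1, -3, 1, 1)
Orthogonal basis:
  u_1 = (-2, -3, 2, -1)
  u_2 = (-4/9, 4/3, 22/9, 16/9)
  u_3 = (47/25, -41/25, 4/25, 37/25)

Apply the Gram-Schmidt recurrence
  u_1 = v_1
  u_i = v_i − Σ_{j<i} ((v_i · u_j) / (u_j · u_j)) · u_j.

Step by step this gives:
  u_1 = (-2, -3, 2, -1)
  u_2 = (-4/9, 4/3, 22/9, 16/9)
  u_3 = (47/25, -41/25, 4/25, 37/25)

Orthogonality check:
  u_2 · u_1 = 0 (should be 0)
  u_3 · u_1 = 0 (should be 0)
  u_3 · u_2 = 0 (should be 0)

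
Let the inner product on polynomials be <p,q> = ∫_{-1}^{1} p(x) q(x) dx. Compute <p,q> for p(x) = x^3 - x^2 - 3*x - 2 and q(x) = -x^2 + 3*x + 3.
<p,q> = -256/15

Expand the product: p(x)·q(x) = -x^5 + 4*x^4 + 3*x^3 - 10*x^2 - 15*x - 6.
∫_{-1}^{1} of each monomial x^k gives [2/(k+1) if k even, 0 if k odd]. Integrating term-by-term (or equivalently evaluating the antiderivative F(x) = -x^6/6 + 4*x^5/5 + 3*x^4/4 - 10*x^3/3 - 15*x^2/2 - 6*x at the endpoints):
  F(1) − F(−1) = -309/20 − (97/60) = -256/15.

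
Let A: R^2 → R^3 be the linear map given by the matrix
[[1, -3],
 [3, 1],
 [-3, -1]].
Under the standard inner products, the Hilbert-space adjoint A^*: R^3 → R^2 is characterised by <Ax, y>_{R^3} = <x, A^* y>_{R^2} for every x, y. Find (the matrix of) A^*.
A^* = A^T =
[[1, 3, -3],
 [-3, 1, -1]]

For real matrices with standard dot products, the defining identity <Ax, y> = <x, A^* y> gives (Ax)^T y = x^T (A^*) y, i.e. x^T A^T y = x^T (A^*) y. Since this holds for all x, y, we must have A^* = A^T. Therefore
A^* =
[[1, 3, -3],
 [-3, 1, -1]].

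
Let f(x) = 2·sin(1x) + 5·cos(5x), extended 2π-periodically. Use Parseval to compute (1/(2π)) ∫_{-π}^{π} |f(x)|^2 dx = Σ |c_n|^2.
Σ |c_n|^2 = 29/2

Expand |f|^2 and use orthogonality of {sin(nx), cos(mx)} on [-π, π]:
  ∫_{-π}^{π} sin(nx)^2 dx = π, ∫ cos(mx)^2 dx = π, and cross terms integrate to 0.
So ∫_{-π}^{π} f(x)^2 dx = 2^2 · π + 5^2 · π = (4 + 25)π.
Divide by 2π: (4 + 25)/2 = 29/2.
By Parseval, this equals Σ |c_n|^2.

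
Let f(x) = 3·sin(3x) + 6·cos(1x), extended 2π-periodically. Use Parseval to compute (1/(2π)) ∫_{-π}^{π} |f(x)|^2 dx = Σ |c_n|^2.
Σ |c_n|^2 = 45/2

Expand |f|^2 and use orthogonality of {sin(nx), cos(mx)} on [-π, π]:
  ∫_{-π}^{π} sin(nx)^2 dx = π, ∫ cos(mx)^2 dx = π, and cross terms integrate to 0.
So ∫_{-π}^{π} f(x)^2 dx = 3^2 · π + 6^2 · π = (9 + 36)π.
Divide by 2π: (9 + 36)/2 = 45/2.
By Parseval, this equals Σ |c_n|^2.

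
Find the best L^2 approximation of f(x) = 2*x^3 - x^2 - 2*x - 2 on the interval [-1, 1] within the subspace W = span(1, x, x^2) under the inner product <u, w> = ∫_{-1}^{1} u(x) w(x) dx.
g(x) = -x^2 - 4*x/5 - 2

The best approximation g ∈ W is the orthogonal projection of f onto W. Writing g = a_0 + a_1 x + a_2 x^2, the coefficients solve the normal equations G · a = b where
  G_{ij} = <φ_i, φ_j> and b_i = <f, φ_i>, with φ_0 = 1, φ_1 = x, φ_2 = x^2.
G =
  [2, 0, 2/3]
  [0, 2/3, 0]
  [2/3, 0, 2/5],
b = (-14/3, -8/15, -26/15).
Solving gives a_0 = -2, a_1 = -4/5, a_2 = -1, so
  g(x) = -x^2 - 4*x/5 - 2.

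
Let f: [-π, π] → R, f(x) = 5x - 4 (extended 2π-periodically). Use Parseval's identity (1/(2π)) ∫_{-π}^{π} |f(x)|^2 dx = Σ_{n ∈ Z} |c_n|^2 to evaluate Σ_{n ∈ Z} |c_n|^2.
Σ |c_n|^2 = 25π^2/3 + 16

Expand and integrate term by term over [-π, π]:
  ∫ (5x)^2 dx = 25·(2π^3/3); ∫ 2·5·(-4)·x dx = 0 (odd integrand); ∫ (-4)^2 dx = 16·2π.
So (1/(2π)) ∫_{-π}^{π} (5x - 4)^2 dx = 25π^2/3 + 16 = 25π^2/3 + 16.
Parseval ⇒ Σ |c_n|^2 = 25π^2/3 + 16.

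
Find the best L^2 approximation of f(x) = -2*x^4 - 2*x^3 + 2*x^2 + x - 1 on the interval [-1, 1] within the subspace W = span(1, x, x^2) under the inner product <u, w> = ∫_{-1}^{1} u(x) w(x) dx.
g(x) = 2*x^2/7 - x/5 - 29/35

The best approximation g ∈ W is the orthogonal projection of f onto W. Writing g = a_0 + a_1 x + a_2 x^2, the coefficients solve the normal equations G · a = b where
  G_{ij} = <φ_i, φ_j> and b_i = <f, φ_i>, with φ_0 = 1, φ_1 = x, φ_2 = x^2.
G =
  [2, 0, 2/3]
  [0, 2/3, 0]
  [2/3, 0, 2/5],
b = (-22/15, -2/15, -46/105).
Solving gives a_0 = -29/35, a_1 = -1/5, a_2 = 2/7, so
  g(x) = 2*x^2/7 - x/5 - 29/35.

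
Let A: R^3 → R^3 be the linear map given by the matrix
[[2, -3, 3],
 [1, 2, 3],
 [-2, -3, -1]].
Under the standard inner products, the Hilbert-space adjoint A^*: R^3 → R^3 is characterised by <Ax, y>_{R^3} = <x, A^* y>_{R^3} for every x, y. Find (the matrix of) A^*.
A^* = A^T =
[[2, 1, -2],
 [-3, 2, -3],
 [3, 3, -1]]

For real matrices with standard dot products, the defining identity <Ax, y> = <x, A^* y> gives (Ax)^T y = x^T (A^*) y, i.e. x^T A^T y = x^T (A^*) y. Since this holds for all x, y, we must have A^* = A^T. Therefore
A^* =
[[2, 1, -2],
 [-3, 2, -3],
 [3, 3, -1]].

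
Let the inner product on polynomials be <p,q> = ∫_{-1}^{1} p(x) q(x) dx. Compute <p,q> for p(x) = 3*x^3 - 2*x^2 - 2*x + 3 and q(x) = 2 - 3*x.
<p,q> = 146/15

Expand the product: p(x)·q(x) = -9*x^4 + 12*x^3 + 2*x^2 - 13*x + 6.
∫_{-1}^{1} of each monomial x^k gives [2/(k+1) if k even, 0 if k odd]. Integrating term-by-term (or equivalently evaluating the antiderivative F(x) = -9*x^5/5 + 3*x^4 + 2*x^3/3 - 13*x^2/2 + 6*x at the endpoints):
  F(1) − F(−1) = 41/30 − (-251/30) = 146/15.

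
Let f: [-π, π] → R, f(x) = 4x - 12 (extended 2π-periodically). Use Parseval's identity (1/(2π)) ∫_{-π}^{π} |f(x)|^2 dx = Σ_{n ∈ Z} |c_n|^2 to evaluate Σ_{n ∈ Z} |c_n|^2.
Σ |c_n|^2 = 16π^2/3 + 144

Expand and integrate term by term over [-π, π]:
  ∫ (4x)^2 dx = 16·(2π^3/3); ∫ 2·4·(-12)·x dx = 0 (odd integrand); ∫ (-12)^2 dx = 144·2π.
So (1/(2π)) ∫_{-π}^{π} (4x - 12)^2 dx = 16π^2/3 + 144 = 16π^2/3 + 144.
Parseval ⇒ Σ |c_n|^2 = 16π^2/3 + 144.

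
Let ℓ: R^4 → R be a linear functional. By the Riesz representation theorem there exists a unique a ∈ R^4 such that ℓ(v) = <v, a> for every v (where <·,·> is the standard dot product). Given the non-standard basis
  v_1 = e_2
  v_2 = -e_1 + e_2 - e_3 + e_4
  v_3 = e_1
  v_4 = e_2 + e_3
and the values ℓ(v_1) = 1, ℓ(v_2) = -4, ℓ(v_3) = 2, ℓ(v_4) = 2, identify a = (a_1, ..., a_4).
a = (2, 1, 1, -2)

Write a = (a_1, ..., a_4) in the standard basis. For each basis vector v_i, ℓ(v_i) = <v_i, a> is a linear equation in the a_j's. Collect the n equations into a matrix system V a = ℓ, where row i of V is v_i (expressed in the standard basis). Since V is invertible (lower-triangular with 1s on the diagonal, up to permutation), solve by back-substitution:
  V =
[[0, 1, 0, 0],
 [-1, 1, -1, 1],
 [1, 0, 0, 0],
 [0, 1, 1, 0]]
  V a = (1, -4, 2, 2)
Solving gives a = (2, 1, 1, -2).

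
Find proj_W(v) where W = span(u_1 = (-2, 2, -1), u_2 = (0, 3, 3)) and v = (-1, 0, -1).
proj_W(v) = (-14/17, 2/17, -19/17)

Set up U = [u_1 | ... | u_2] ∈ R^(3×2). The projector onto W = col(U) is P = U (U^T U)^(-1) U^T.
Compute U^T U =
  [9, 3]
  [3, 18],
and U^T v = (3, -3).
Solve U^T U · c = U^T v for the coefficients: c = (7/17, -4/17). The projection is proj_W(v) = U c.
Check: (v - proj_W(v)) · u_1 = 0  (should be 0).
Check: (v - proj_W(v)) · u_2 = 0  (should be 0).
Result: proj_W(v) = (-14/17, 2/17, -19/17).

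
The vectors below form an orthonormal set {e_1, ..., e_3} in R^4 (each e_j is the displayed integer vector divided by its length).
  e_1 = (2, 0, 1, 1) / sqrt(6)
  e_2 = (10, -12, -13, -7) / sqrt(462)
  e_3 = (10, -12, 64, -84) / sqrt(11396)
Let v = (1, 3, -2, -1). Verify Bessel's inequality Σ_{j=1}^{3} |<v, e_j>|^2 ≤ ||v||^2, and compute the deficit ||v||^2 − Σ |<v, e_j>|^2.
Σ |<v, e_j>|^2 = 26/37; ||v||^2 = 15; deficit = 529/37

Write each e_j = u_j / sqrt(<u_j, u_j>) where u_j is the displayed integer vector. Then <v, e_j> = <v, u_j> / sqrt(<u_j, u_j>), so |<v, e_j>|^2 = <v, u_j>^2 / <u_j, u_j>.
Coefficients: <v, e_1> = -1/sqrt(6), <v, e_2> = 7/sqrt(462), <v, e_3> = -70/sqrt(11396).
Square and sum: Σ |<v, e_j>|^2 = 26/37.
Compute ||v||^2 = v·v = 15.
Deficit = 15 − 26/37 = 529/37 ≥ 0, confirming Bessel's inequality. (The deficit equals ||v − Σ <v,e_j> e_j||^2, the squared distance from v to span{e_j}.)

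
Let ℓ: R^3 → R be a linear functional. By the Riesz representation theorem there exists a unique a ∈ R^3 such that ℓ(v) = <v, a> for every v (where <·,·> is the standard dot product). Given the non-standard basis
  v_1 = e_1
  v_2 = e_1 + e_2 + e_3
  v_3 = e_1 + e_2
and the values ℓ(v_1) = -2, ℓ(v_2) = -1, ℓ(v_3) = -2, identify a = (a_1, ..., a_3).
a = (-2, 0, 1)

Write a = (a_1, ..., a_3) in the standard basis. For each basis vector v_i, ℓ(v_i) = <v_i, a> is a linear equation in the a_j's. Collect the n equations into a matrix system V a = ℓ, where row i of V is v_i (expressed in the standard basis). Since V is invertible (lower-triangular with 1s on the diagonal, up to permutation), solve by back-substitution:
  V =
[[1, 0, 0],
 [1, 1, 1],
 [1, 1, 0]]
  V a = (-2, -1, -2)
Solving gives a = (-2, 0, 1).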